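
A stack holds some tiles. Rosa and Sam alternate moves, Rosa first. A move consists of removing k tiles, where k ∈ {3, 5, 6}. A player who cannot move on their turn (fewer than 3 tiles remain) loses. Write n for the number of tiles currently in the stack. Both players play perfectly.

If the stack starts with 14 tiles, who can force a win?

Rosa wins.

Compute win/loss labels from the base case upward. A position with no move is L. Any other position is W if it can reach an L in one move, else L.
n=0: no move → L
n=1: no move → L
n=2: no move → L
n=3: can move to 0, which is L ⇒ W
n=4: can move to 1, which is L ⇒ W
n=5: can move to 2, which is L ⇒ W
n=6: can move to 1, which is L ⇒ W
n=7: can move to 2, which is L ⇒ W
n=8: can move to 2, which is L ⇒ W
n=9: moves to 6(W), 4(W), 3(W); every one is W ⇒ L
n=10: moves to 7(W), 5(W), 4(W); every one is W ⇒ L
n=11: moves to 8(W), 6(W), 5(W); every one is W ⇒ L
n=12: can move to 9, which is L ⇒ W
n=13: can move to 10, which is L ⇒ W
n=14: can move to 11, which is L ⇒ W
The starting position 14 is W: Rosa should remove 3, leaving 11, handing over an L position.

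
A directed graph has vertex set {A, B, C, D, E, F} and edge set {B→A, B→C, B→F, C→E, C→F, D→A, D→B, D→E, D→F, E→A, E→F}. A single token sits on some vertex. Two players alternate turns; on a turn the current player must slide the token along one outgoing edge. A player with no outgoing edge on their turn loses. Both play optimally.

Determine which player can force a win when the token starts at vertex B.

Use the standard recursion: the mover loses at a terminal position; elsewhere, the mover wins exactly when some move hands the opponent an L position.
Every edge goes from a vertex to one that appears earlier in the order F, A, E, C, B, D, so processing vertices in that order labels each vertex after all of its successors.
F: no outgoing edge → L
A: no outgoing edge → L
E: reaches L-position A → W
C: reaches L-position F → W
B: reaches L-position A → W
D: reaches L-position A → W
The starting position B is W: the player to move should move to A, handing over an L position.

The first player wins.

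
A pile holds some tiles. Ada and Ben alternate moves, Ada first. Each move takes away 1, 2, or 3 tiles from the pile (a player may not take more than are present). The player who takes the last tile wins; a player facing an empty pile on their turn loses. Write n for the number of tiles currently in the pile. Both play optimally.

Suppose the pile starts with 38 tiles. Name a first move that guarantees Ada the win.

Use the standard recursion: the mover loses at a terminal position; elsewhere, the mover wins exactly when some move hands the opponent an L position.
n=0: no move → L
n=1: W (go to 0, an L position)
n=2: W (go to 0, an L position)
n=3: W (go to 0, an L position)
n=4: L (options 3(W), 2(W), 1(W) are all W)
n=5: W (go to 4, an L position)
n=6: W (go to 4, an L position)
n=7: W (go to 4, an L position)
n=8: L (options 7(W), 6(W), 5(W) are all W)
n=9: W (go to 8, an L position)
n=10: W (go to 8, an L position)
n=11: W (go to 8, an L position)
n=12: L (options 11(W), 10(W), 9(W) are all W)
n=13: W (go to 12, an L position)
n=14: W (go to 12, an L position)
n=15: W (go to 12, an L position)
n=16: L (options 15(W), 14(W), 13(W) are all W)
n=17: W (go to 16, an L position)
n=18: W (go to 16, an L position)
n=19: W (go to 16, an L position)
n=20: L (options 19(W), 18(W), 17(W) are all W)
n=21: W (go to 20, an L position)
n=22: W (go to 20, an L position)
n=23: W (go to 20, an L position)
n=24: L (options 23(W), 22(W), 21(W) are all W)
n=25: W (go to 24, an L position)
n=26: W (go to 24, an L position)
n=27: W (go to 24, an L position)
n=28: L (options 27(W), 26(W), 25(W) are all W)
n=29: W (go to 28, an L position)
n=30: W (go to 28, an L position)
n=31: W (go to 28, an L position)
n=32: L (options 31(W), 30(W), 29(W) are all W)
n=33: W (go to 32, an L position)
n=34: W (go to 32, an L position)
n=35: W (go to 32, an L position)
n=36: L (options 35(W), 34(W), 33(W) are all W)
n=37: W (go to 36, an L position)
n=38: W (go to 36, an L position)
From 38, the L positions reachable in one move are: 36.

Remove 2, leaving 36.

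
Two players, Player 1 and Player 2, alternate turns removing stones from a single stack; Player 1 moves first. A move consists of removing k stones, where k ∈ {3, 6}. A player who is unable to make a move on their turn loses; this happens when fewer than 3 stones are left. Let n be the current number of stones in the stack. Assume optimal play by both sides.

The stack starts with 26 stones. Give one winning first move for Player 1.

Remove 6, leaving 20.

Positions with no move are L. A position that does have a move is losing for the player to move precisely when every available move leads to a winning position for the opponent. Fill in the labels:
n=0: no move → L
n=1: no move → L
n=2: no move → L
n=3: reaches L-position 0 → W
n=4: reaches L-position 1 → W
n=5: reaches L-position 2 → W
n=6: reaches L-position 0 → W
n=7: reaches L-position 1 → W
n=8: reaches L-position 2 → W
n=9: only reaches 6(W), 3(W), all W → L
n=10: only reaches 7(W), 4(W), all W → L
n=11: only reaches 8(W), 5(W), all W → L
n=12: reaches L-position 9 → W
n=13: reaches L-position 10 → W
n=14: reaches L-position 11 → W
n=15: reaches L-position 9 → W
n=16: reaches L-position 10 → W
n=17: reaches L-position 11 → W
n=18: only reaches 15(W), 12(W), all W → L
n=19: only reaches 16(W), 13(W), all W → L
n=20: only reaches 17(W), 14(W), all W → L
n=21: reaches L-position 18 → W
n=22: reaches L-position 19 → W
n=23: reaches L-position 20 → W
n=24: reaches L-position 18 → W
n=25: reaches L-position 19 → W
n=26: reaches L-position 20 → W
From 26, the L positions reachable in one move are: 20.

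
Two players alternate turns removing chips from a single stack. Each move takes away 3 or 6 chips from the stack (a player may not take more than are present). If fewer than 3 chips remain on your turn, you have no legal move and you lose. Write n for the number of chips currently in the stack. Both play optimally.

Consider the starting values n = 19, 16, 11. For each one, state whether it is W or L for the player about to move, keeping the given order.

19: L, 16: W, 11: L

Work bottom-up. With no move the player to move loses. Otherwise the position is W if at least one move leads to an L position for the opponent, and L if every move leads to a W.
n=0: no move → L
n=1: no move → L
n=2: no move → L
n=3: can move to 0, which is L ⇒ W
n=4: can move to 1, which is L ⇒ W
n=5: can move to 2, which is L ⇒ W
n=6: can move to 0, which is L ⇒ W
n=7: can move to 1, which is L ⇒ W
n=8: can move to 2, which is L ⇒ W
n=9: moves to 6(W), 3(W); every one is W ⇒ L
n=10: moves to 7(W), 4(W); every one is W ⇒ L
n=11: moves to 8(W), 5(W); every one is W ⇒ L
n=12: can move to 9, which is L ⇒ W
n=13: can move to 10, which is L ⇒ W
n=14: can move to 11, which is L ⇒ W
n=15: can move to 9, which is L ⇒ W
n=16: can move to 10, which is L ⇒ W
n=17: can move to 11, which is L ⇒ W
n=18: moves to 15(W), 12(W); every one is W ⇒ L
n=19: moves to 16(W), 13(W); every one is W ⇒ L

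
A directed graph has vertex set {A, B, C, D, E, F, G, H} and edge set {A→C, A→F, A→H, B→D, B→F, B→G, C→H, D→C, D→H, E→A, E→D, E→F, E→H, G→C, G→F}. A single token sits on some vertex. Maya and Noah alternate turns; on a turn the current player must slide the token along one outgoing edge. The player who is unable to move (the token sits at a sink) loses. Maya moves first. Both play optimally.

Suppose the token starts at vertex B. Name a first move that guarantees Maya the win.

Build the W/L table. Terminal = L. A non-terminal position is W if it has a move to some L; otherwise it is L.
Every edge goes from a vertex to one that appears earlier in the order F, H, C, A, D, G, E, B, so processing vertices in that order labels each vertex after all of its successors.
F: no outgoing edge → L
H: no outgoing edge → L
C: can move to H, which is L ⇒ W
A: can move to H, which is L ⇒ W
D: can move to H, which is L ⇒ W
G: can move to F, which is L ⇒ W
E: can move to H, which is L ⇒ W
B: can move to F, which is L ⇒ W
From B, the L positions reachable in one move are: F.

Move to F.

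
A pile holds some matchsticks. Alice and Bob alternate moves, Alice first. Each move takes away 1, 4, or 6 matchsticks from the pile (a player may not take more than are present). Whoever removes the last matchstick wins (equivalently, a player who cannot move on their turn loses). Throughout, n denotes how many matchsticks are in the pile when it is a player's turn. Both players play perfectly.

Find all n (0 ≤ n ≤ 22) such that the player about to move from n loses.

Use the standard recursion: the mover loses at a terminal position; elsewhere, the mover wins exactly when some move hands the opponent an L position.
n=0: no move → L
n=1: W (go to 0, an L position)
n=2: L (sole option 1(W) is W)
n=3: W (go to 2, an L position)
n=4: W (go to 0, an L position)
n=5: L (options 4(W), 1(W) are all W)
n=6: W (go to 5, an L position)
n=7: L (options 6(W), 3(W), 1(W) are all W)
n=8: W (go to 7, an L position)
n=9: W (go to 5, an L position)
n=10: L (options 9(W), 6(W), 4(W) are all W)
n=11: W (go to 10, an L position)
n=12: L (options 11(W), 8(W), 6(W) are all W)
n=13: W (go to 12, an L position)
n=14: W (go to 10, an L position)
n=15: L (options 14(W), 11(W), 9(W) are all W)
n=16: W (go to 15, an L position)
n=17: L (options 16(W), 13(W), 11(W) are all W)
n=18: W (go to 17, an L position)
n=19: W (go to 15, an L position)
n=20: L (options 19(W), 16(W), 14(W) are all W)
n=21: W (go to 20, an L position)
n=22: L (options 21(W), 18(W), 16(W) are all W)
The losing starting values of n are exactly the entries labelled L in this table (10 of them).

0, 2, 5, 7, 10, 12, 15, 17, 20, 22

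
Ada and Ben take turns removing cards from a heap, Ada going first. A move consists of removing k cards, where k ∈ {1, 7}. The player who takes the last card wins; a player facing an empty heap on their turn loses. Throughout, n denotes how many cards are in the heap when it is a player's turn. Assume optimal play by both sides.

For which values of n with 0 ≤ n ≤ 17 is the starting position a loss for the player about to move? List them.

0, 2, 4, 6, 8, 10, 12, 14, 16

Compute win/loss labels from the base case upward. A position with no move is L. Any other position is W if it can reach an L in one move, else L.
n=0: no move → L
n=1: W (go to 0, an L position)
n=2: L (sole option 1(W) is W)
n=3: W (go to 2, an L position)
n=4: L (sole option 3(W) is W)
n=5: W (go to 4, an L position)
n=6: L (sole option 5(W) is W)
n=7: W (go to 6, an L position)
n=8: L (options 7(W), 1(W) are all W)
n=9: W (go to 8, an L position)
n=10: L (options 9(W), 3(W) are all W)
n=11: W (go to 10, an L position)
n=12: L (options 11(W), 5(W) are all W)
n=13: W (go to 12, an L position)
n=14: L (options 13(W), 7(W) are all W)
n=15: W (go to 14, an L position)
n=16: L (options 15(W), 9(W) are all W)
n=17: W (go to 16, an L position)
The losing starting values of n are exactly the entries labelled L in this table (9 of them).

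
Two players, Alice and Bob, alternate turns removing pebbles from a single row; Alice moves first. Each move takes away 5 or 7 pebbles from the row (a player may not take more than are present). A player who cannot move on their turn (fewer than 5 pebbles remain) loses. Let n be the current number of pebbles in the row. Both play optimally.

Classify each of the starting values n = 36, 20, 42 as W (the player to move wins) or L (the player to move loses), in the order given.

Use the standard recursion: the mover loses at a terminal position; elsewhere, the mover wins exactly when some move hands the opponent an L position.
n=0: no move → L
n=1: no move → L
n=2: no move → L
n=3: no move → L
n=4: no move → L
n=5: W (go to 0, an L position)
n=6: W (go to 1, an L position)
n=7: W (go to 2, an L position)
n=8: W (go to 3, an L position)
n=9: W (go to 4, an L position)
n=10: W (go to 3, an L position)
n=11: W (go to 4, an L position)
n=12: L (options 7(W), 5(W) are all W)
n=13: L (options 8(W), 6(W) are all W)
n=14: L (options 9(W), 7(W) are all W)
n=15: L (options 10(W), 8(W) are all W)
n=16: L (options 11(W), 9(W) are all W)
n=17: W (go to 12, an L position)
n=18: W (go to 13, an L position)
n=19: W (go to 14, an L position)
n=20: W (go to 15, an L position)
n=21: W (go to 16, an L position)
n=22: W (go to 15, an L position)
n=23: W (go to 16, an L position)
n=24: L (options 19(W), 17(W) are all W)
n=25: L (options 20(W), 18(W) are all W)
n=26: L (options 21(W), 19(W) are all W)
n=27: L (options 22(W), 20(W) are all W)
n=28: L (options 23(W), 21(W) are all W)
n=29: W (go to 24, an L position)
n=30: W (go to 25, an L position)
n=31: W (go to 26, an L position)
n=32: W (go to 27, an L position)
n=33: W (go to 28, an L position)
n=34: W (go to 27, an L position)
n=35: W (go to 28, an L position)
n=36: L (options 31(W), 29(W) are all W)
n=37: L (options 32(W), 30(W) are all W)
n=38: L (options 33(W), 31(W) are all W)
n=39: L (options 34(W), 32(W) are all W)
n=40: L (options 35(W), 33(W) are all W)
n=41: W (go to 36, an L position)
n=42: W (go to 37, an L position)

36: L, 20: W, 42: W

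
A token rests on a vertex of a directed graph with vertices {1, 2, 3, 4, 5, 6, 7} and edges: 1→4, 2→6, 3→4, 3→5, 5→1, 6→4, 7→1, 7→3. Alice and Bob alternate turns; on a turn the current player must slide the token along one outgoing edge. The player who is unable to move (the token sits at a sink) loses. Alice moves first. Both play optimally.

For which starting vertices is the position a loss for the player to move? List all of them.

2, 4, 5, 7

Work bottom-up. With no move the player to move loses. Otherwise the position is W if at least one move leads to an L position for the opponent, and L if every move leads to a W.
Every edge goes from a vertex to one that appears earlier in the order 4, 1, 5, 3, 6, 2, 7, so processing vertices in that order labels each vertex after all of its successors.
4: no outgoing edge → L
1: can move to 4, which is L ⇒ W
5: the only move is to 1(W), a W ⇒ L
3: can move to 5, which is L ⇒ W
6: can move to 4, which is L ⇒ W
2: the only move is to 6(W), a W ⇒ L
7: moves to 3(W), 1(W); every one is W ⇒ L
Reading off the rows marked L gives the requested list; there are 4 such vertices.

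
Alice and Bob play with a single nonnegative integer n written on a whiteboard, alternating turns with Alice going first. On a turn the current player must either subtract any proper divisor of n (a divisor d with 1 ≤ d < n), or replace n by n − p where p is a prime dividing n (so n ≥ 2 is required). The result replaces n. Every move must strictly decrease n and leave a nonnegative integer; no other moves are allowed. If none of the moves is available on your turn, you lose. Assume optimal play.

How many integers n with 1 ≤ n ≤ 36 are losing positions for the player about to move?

8

Work bottom-up. With no move the player to move loses. Otherwise the position is W if at least one move leads to an L position for the opponent, and L if every move leads to a W.
n=0: no move → L
n=1: no move → L
n=2: can move to 0, which is L ⇒ W
n=3: can move to 0, which is L ⇒ W
n=4: moves to 2(W), 3(W); every one is W ⇒ L
n=5: can move to 0, which is L ⇒ W
n=6: can move to 4, which is L ⇒ W
n=7: can move to 0, which is L ⇒ W
n=8: can move to 4, which is L ⇒ W
n=9: moves to 6(W), 8(W); every one is W ⇒ L
n=10: can move to 9, which is L ⇒ W
n=11: can move to 0, which is L ⇒ W
n=12: can move to 9, which is L ⇒ W
n=13: can move to 0, which is L ⇒ W
n=14: moves to 7(W), 12(W), 13(W); every one is W ⇒ L
n=15: can move to 14, which is L ⇒ W
n=16: can move to 14, which is L ⇒ W
n=17: can move to 0, which is L ⇒ W
n=18: can move to 9, which is L ⇒ W
n=19: can move to 0, which is L ⇒ W
n=20: moves to 10(W), 15(W), 16(W), 18(W), 19(W); every one is W ⇒ L
n=21: can move to 14, which is L ⇒ W
n=22: can move to 20, which is L ⇒ W
n=23: can move to 0, which is L ⇒ W
n=24: can move to 20, which is L ⇒ W
n=25: can move to 20, which is L ⇒ W
n=26: moves to 13(W), 24(W), 25(W); every one is W ⇒ L
n=27: can move to 26, which is L ⇒ W
n=28: can move to 14, which is L ⇒ W
n=29: can move to 0, which is L ⇒ W
n=30: can move to 20, which is L ⇒ W
n=31: can move to 0, which is L ⇒ W
n=32: moves to 16(W), 24(W), 28(W), 30(W), 31(W); every one is W ⇒ L
n=33: can move to 32, which is L ⇒ W
n=34: can move to 32, which is L ⇒ W
n=35: moves to 28(W), 30(W), 34(W); every one is W ⇒ L
n=36: can move to 32, which is L ⇒ W
L entries with 1 ≤ n ≤ 36 (n=0 is outside the asked range and is not counted): n = 1, 4, 9, 14, 20, 26, 32, 35; that makes 8.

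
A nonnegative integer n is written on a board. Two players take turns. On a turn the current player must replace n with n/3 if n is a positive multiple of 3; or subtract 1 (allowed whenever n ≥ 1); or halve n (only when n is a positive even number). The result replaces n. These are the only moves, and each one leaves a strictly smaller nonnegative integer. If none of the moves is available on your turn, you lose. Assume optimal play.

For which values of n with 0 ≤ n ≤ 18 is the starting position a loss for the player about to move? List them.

0, 2, 5, 7, 9, 11, 13, 16

Use the standard recursion: the mover loses at a terminal position; elsewhere, the mover wins exactly when some move hands the opponent an L position.
n=0: no move → L
n=1: W (go to 0, an L position)
n=2: L (sole option 1(W) is W)
n=3: W (go to 2, an L position)
n=4: W (go to 2, an L position)
n=5: L (sole option 4(W) is W)
n=6: W (go to 2, an L position)
n=7: L (sole option 6(W) is W)
n=8: W (go to 7, an L position)
n=9: L (options 3(W), 8(W) are all W)
n=10: W (go to 5, an L position)
n=11: L (sole option 10(W) is W)
n=12: W (go to 11, an L position)
n=13: L (sole option 12(W) is W)
n=14: W (go to 7, an L position)
n=15: W (go to 5, an L position)
n=16: L (options 8(W), 15(W) are all W)
n=17: W (go to 16, an L position)
n=18: W (go to 9, an L position)
The losing starting values of n are exactly the entries labelled L in this table (8 of them).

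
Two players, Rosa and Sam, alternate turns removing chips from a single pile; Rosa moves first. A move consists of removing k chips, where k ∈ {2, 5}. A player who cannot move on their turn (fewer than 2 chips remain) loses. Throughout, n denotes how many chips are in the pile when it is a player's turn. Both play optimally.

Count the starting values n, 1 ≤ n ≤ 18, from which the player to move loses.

8

Classify positions by backward induction: terminal positions (no move available) are L. From any other position, the mover wins iff some move reaches an L.
n=0: no move → L
n=1: no move → L
n=2: reaches L-position 0 → W
n=3: reaches L-position 1 → W
n=4: only reaches 2(W), which is W → L
n=5: reaches L-position 0 → W
n=6: reaches L-position 4 → W
n=7: only reaches 5(W), 2(W), all W → L
n=8: only reaches 6(W), 3(W), all W → L
n=9: reaches L-position 7 → W
n=10: reaches L-position 8 → W
n=11: only reaches 9(W), 6(W), all W → L
n=12: reaches L-position 7 → W
n=13: reaches L-position 11 → W
n=14: only reaches 12(W), 9(W), all W → L
n=15: only reaches 13(W), 10(W), all W → L
n=16: reaches L-position 14 → W
n=17: reaches L-position 15 → W
n=18: only reaches 16(W), 13(W), all W → L
L entries with 1 ≤ n ≤ 18 (n=0 is outside the asked range and is not counted): n = 1, 4, 7, 8, 11, 14, 15, 18; that makes 8.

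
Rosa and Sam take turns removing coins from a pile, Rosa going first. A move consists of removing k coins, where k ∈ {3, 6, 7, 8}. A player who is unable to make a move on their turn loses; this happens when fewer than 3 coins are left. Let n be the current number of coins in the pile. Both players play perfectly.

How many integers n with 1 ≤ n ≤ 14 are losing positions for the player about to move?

5

Compute win/loss labels from the base case upward. A position with no move is L. Any other position is W if it can reach an L in one move, else L.
n=0: no move → L
n=1: no move → L
n=2: no move → L
n=3: →0(L), so W
n=4: →1(L), so W
n=5: →2(L), so W
n=6: →0(L), so W
n=7: →1(L), so W
n=8: →2(L), so W
n=9: →2(L), so W
n=10: →2(L), so W
n=11: →8(W), 5(W), 4(W), 3(W) — all W, so L
n=12: →9(W), 6(W), 5(W), 4(W) — all W, so L
n=13: →10(W), 7(W), 6(W), 5(W) — all W, so L
n=14: →11(L), so W
L entries with 1 ≤ n ≤ 14 (n=0 is outside the asked range and is not counted): n = 1, 2, 11, 12, 13; that makes 5.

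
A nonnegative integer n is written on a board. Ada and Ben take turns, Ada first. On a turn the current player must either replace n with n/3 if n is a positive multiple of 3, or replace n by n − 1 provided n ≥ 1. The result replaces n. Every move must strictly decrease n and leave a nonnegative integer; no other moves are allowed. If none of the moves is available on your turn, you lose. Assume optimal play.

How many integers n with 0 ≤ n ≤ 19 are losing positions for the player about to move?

10

Use the standard recursion: the mover loses at a terminal position; elsewhere, the mover wins exactly when some move hands the opponent an L position.
n=0: no move → L
n=1: W (go to 0, an L position)
n=2: L (sole option 1(W) is W)
n=3: W (go to 2, an L position)
n=4: L (sole option 3(W) is W)
n=5: W (go to 4, an L position)
n=6: W (go to 2, an L position)
n=7: L (sole option 6(W) is W)
n=8: W (go to 7, an L position)
n=9: L (options 3(W), 8(W) are all W)
n=10: W (go to 9, an L position)
n=11: L (sole option 10(W) is W)
n=12: W (go to 4, an L position)
n=13: L (sole option 12(W) is W)
n=14: W (go to 13, an L position)
n=15: L (options 5(W), 14(W) are all W)
n=16: W (go to 15, an L position)
n=17: L (sole option 16(W) is W)
n=18: W (go to 17, an L position)
n=19: L (sole option 18(W) is W)
L entries with 0 ≤ n ≤ 19: n = 0, 2, 4, 7, 9, 11, 13, 15, 17, 19; that makes 10.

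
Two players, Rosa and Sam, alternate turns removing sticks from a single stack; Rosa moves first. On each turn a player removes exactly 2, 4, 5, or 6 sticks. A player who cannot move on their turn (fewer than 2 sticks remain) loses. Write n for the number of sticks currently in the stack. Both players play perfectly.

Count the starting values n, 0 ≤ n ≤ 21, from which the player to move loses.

6

Label each position W (a win for the player to move) or L (a loss). A position with no legal move is L; any other position is W exactly when some move reaches an L, and L when every move reaches a W.
n=0: no move → L
n=1: no move → L
n=2: W (go to 0, an L position)
n=3: W (go to 1, an L position)
n=4: W (go to 0, an L position)
n=5: W (go to 1, an L position)
n=6: W (go to 1, an L position)
n=7: W (go to 1, an L position)
n=8: L (options 6(W), 4(W), 3(W), 2(W) are all W)
n=9: L (options 7(W), 5(W), 4(W), 3(W) are all W)
n=10: W (go to 8, an L position)
n=11: W (go to 9, an L position)
n=12: W (go to 8, an L position)
n=13: W (go to 9, an L position)
n=14: W (go to 9, an L position)
n=15: W (go to 9, an L position)
n=16: L (options 14(W), 12(W), 11(W), 10(W) are all W)
n=17: L (options 15(W), 13(W), 12(W), 11(W) are all W)
n=18: W (go to 16, an L position)
n=19: W (go to 17, an L position)
n=20: W (go to 16, an L position)
n=21: W (go to 17, an L position)
L entries with 0 ≤ n ≤ 21: n = 0, 1, 8, 9, 16, 17; that makes 6.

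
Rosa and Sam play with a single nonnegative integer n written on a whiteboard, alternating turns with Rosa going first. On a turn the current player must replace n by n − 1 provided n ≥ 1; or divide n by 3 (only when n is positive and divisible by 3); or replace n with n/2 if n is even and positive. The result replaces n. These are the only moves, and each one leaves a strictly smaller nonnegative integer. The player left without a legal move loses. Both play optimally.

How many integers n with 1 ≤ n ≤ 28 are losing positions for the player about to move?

Build the W/L table. Terminal = L. A non-terminal position is W if it has a move to some L; otherwise it is L.
n=0: no move → L
n=1: W (go to 0, an L position)
n=2: L (sole option 1(W) is W)
n=3: W (go to 2, an L position)
n=4: W (go to 2, an L position)
n=5: L (sole option 4(W) is W)
n=6: W (go to 2, an L position)
n=7: L (sole option 6(W) is W)
n=8: W (go to 7, an L position)
n=9: L (options 3(W), 8(W) are all W)
n=10: W (go to 5, an L position)
n=11: L (sole option 10(W) is W)
n=12: W (go to 11, an L position)
n=13: L (sole option 12(W) is W)
n=14: W (go to 7, an L position)
n=15: W (go to 5, an L position)
n=16: L (options 8(W), 15(W) are all W)
n=17: W (go to 16, an L position)
n=18: W (go to 9, an L position)
n=19: L (sole option 18(W) is W)
n=20: W (go to 19, an L position)
n=21: W (go to 7, an L position)
n=22: W (go to 11, an L position)
n=23: L (sole option 22(W) is W)
n=24: W (go to 23, an L position)
n=25: L (sole option 24(W) is W)
n=26: W (go to 13, an L position)
n=27: W (go to 9, an L position)
n=28: L (options 14(W), 27(W) are all W)
L entries with 1 ≤ n ≤ 28 (n=0 is outside the asked range and is not counted): n = 2, 5, 7, 9, 11, 13, 16, 19, 23, 25, 28; that makes 11.

11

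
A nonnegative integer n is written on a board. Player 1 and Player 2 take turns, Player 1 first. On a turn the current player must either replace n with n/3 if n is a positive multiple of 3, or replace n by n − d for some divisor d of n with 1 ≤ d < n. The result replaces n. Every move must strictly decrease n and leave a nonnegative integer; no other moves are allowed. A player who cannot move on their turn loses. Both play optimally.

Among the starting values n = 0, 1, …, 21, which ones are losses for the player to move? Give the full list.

Compute win/loss labels from the base case upward. A position with no move is L. Any other position is W if it can reach an L in one move, else L.
n=0: no move → L
n=1: no move → L
n=2: can move to 1, which is L ⇒ W
n=3: can move to 1, which is L ⇒ W
n=4: moves to 2(W), 3(W); every one is W ⇒ L
n=5: can move to 4, which is L ⇒ W
n=6: can move to 4, which is L ⇒ W
n=7: the only move is to 6(W), a W ⇒ L
n=8: can move to 4, which is L ⇒ W
n=9: moves to 3(W), 6(W), 8(W); every one is W ⇒ L
n=10: can move to 9, which is L ⇒ W
n=11: the only move is to 10(W), a W ⇒ L
n=12: can move to 4, which is L ⇒ W
n=13: the only move is to 12(W), a W ⇒ L
n=14: can move to 7, which is L ⇒ W
n=15: moves to 5(W), 10(W), 12(W), 14(W); every one is W ⇒ L
n=16: can move to 15, which is L ⇒ W
n=17: the only move is to 16(W), a W ⇒ L
n=18: can move to 9, which is L ⇒ W
n=19: the only move is to 18(W), a W ⇒ L
n=20: can move to 15, which is L ⇒ W
n=21: can move to 7, which is L ⇒ W
Reading off the rows marked L gives the requested list; there are 10 such values of n.

0, 1, 4, 7, 9, 11, 13, 15, 17, 19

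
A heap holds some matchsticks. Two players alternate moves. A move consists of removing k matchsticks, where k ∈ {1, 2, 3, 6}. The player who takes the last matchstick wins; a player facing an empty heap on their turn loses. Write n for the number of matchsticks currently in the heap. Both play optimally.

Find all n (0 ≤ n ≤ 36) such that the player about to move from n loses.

0, 4, 8, 12, 16, 20, 24, 28, 32, 36

Positions with no move are L. A position that does have a move is losing for the player to move precisely when every available move leads to a winning position for the opponent. Fill in the labels:
n=0: no move → L
n=1: reaches L-position 0 → W
n=2: reaches L-position 0 → W
n=3: reaches L-position 0 → W
n=4: only reaches 3(W), 2(W), 1(W), all W → L
n=5: reaches L-position 4 → W
n=6: reaches L-position 4 → W
n=7: reaches L-position 4 → W
n=8: only reaches 7(W), 6(W), 5(W), 2(W), all W → L
n=9: reaches L-position 8 → W
n=10: reaches L-position 8 → W
n=11: reaches L-position 8 → W
n=12: only reaches 11(W), 10(W), 9(W), 6(W), all W → L
n=13: reaches L-position 12 → W
n=14: reaches L-position 12 → W
n=15: reaches L-position 12 → W
n=16: only reaches 15(W), 14(W), 13(W), 10(W), all W → L
n=17: reaches L-position 16 → W
n=18: reaches L-position 16 → W
n=19: reaches L-position 16 → W
n=20: only reaches 19(W), 18(W), 17(W), 14(W), all W → L
n=21: reaches L-position 20 → W
n=22: reaches L-position 20 → W
n=23: reaches L-position 20 → W
n=24: only reaches 23(W), 22(W), 21(W), 18(W), all W → L
n=25: reaches L-position 24 → W
n=26: reaches L-position 24 → W
n=27: reaches L-position 24 → W
n=28: only reaches 27(W), 26(W), 25(W), 22(W), all W → L
n=29: reaches L-position 28 → W
n=30: reaches L-position 28 → W
n=31: reaches L-position 28 → W
n=32: only reaches 31(W), 30(W), 29(W), 26(W), all W → L
n=33: reaches L-position 32 → W
n=34: reaches L-position 32 → W
n=35: reaches L-position 32 → W
n=36: only reaches 35(W), 34(W), 33(W), 30(W), all W → L
The losing starting values of n are exactly the entries labelled L in this table (10 of them).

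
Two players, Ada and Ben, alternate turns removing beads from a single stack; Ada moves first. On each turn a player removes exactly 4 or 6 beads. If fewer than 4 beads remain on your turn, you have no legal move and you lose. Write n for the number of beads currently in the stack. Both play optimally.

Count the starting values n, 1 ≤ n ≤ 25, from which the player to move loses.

Label each position W (a win for the player to move) or L (a loss). A position with no legal move is L; any other position is W exactly when some move reaches an L, and L when every move reaches a W.
n=0: no move → L
n=1: no move → L
n=2: no move → L
n=3: no move → L
n=4: W (go to 0, an L position)
n=5: W (go to 1, an L position)
n=6: W (go to 2, an L position)
n=7: W (go to 3, an L position)
n=8: W (go to 2, an L position)
n=9: W (go to 3, an L position)
n=10: L (options 6(W), 4(W) are all W)
n=11: L (options 7(W), 5(W) are all W)
n=12: L (options 8(W), 6(W) are all W)
n=13: L (options 9(W), 7(W) are all W)
n=14: W (go to 10, an L position)
n=15: W (go to 11, an L position)
n=16: W (go to 12, an L position)
n=17: W (go to 13, an L position)
n=18: W (go to 12, an L position)
n=19: W (go to 13, an L position)
n=20: L (options 16(W), 14(W) are all W)
n=21: L (options 17(W), 15(W) are all W)
n=22: L (options 18(W), 16(W) are all W)
n=23: L (options 19(W), 17(W) are all W)
n=24: W (go to 20, an L position)
n=25: W (go to 21, an L position)
L entries with 1 ≤ n ≤ 25 (n=0 is outside the asked range and is not counted): n = 1, 2, 3, 10, 11, 12, 13, 20, 21, 22, 23; that makes 11.

11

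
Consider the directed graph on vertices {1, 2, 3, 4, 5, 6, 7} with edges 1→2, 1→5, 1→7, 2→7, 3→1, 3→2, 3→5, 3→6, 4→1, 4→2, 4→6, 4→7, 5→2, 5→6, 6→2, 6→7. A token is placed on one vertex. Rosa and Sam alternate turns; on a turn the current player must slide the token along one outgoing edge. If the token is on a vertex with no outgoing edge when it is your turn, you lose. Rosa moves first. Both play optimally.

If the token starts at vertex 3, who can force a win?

Build the W/L table. Terminal = L. A non-terminal position is W if it has a move to some L; otherwise it is L.
Every edge goes from a vertex to one that appears earlier in the order 7, 2, 6, 5, 1, 3, 4, so processing vertices in that order labels each vertex after all of its successors.
7: no outgoing edge → L
2: →7(L), so W
6: →7(L), so W
5: →6(W), 2(W) — all W, so L
1: →5(L), so W
3: →5(L), so W
4: →7(L), so W
The starting position 3 is W: Rosa should move to 5, handing over an L position.

Rosa wins.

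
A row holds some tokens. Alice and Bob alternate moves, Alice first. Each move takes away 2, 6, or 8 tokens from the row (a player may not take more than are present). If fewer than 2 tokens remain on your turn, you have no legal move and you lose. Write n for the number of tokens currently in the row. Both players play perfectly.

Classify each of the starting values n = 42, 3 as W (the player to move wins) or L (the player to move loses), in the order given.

Label each position W (a win for the player to move) or L (a loss). A position with no legal move is L; any other position is W exactly when some move reaches an L, and L when every move reaches a W.
n=0: no move → L
n=1: no move → L
n=2: can move to 0, which is L ⇒ W
n=3: can move to 1, which is L ⇒ W
n=4: the only move is to 2(W), a W ⇒ L
n=5: the only move is to 3(W), a W ⇒ L
n=6: can move to 4, which is L ⇒ W
n=7: can move to 5, which is L ⇒ W
n=8: can move to 0, which is L ⇒ W
n=9: can move to 1, which is L ⇒ W
n=10: can move to 4, which is L ⇒ W
n=11: can move to 5, which is L ⇒ W
n=12: can move to 4, which is L ⇒ W
n=13: can move to 5, which is L ⇒ W
n=14: moves to 12(W), 8(W), 6(W); every one is W ⇒ L
n=15: moves to 13(W), 9(W), 7(W); every one is W ⇒ L
n=16: can move to 14, which is L ⇒ W
n=17: can move to 15, which is L ⇒ W
n=18: moves to 16(W), 12(W), 10(W); every one is W ⇒ L
n=19: moves to 17(W), 13(W), 11(W); every one is W ⇒ L
n=20: can move to 18, which is L ⇒ W
n=21: can move to 19, which is L ⇒ W
n=22: can move to 14, which is L ⇒ W
n=23: can move to 15, which is L ⇒ W
n=24: can move to 18, which is L ⇒ W
n=25: can move to 19, which is L ⇒ W
n=26: can move to 18, which is L ⇒ W
n=27: can move to 19, which is L ⇒ W
n=28: moves to 26(W), 22(W), 20(W); every one is W ⇒ L
n=29: moves to 27(W), 23(W), 21(W); every one is W ⇒ L
n=30: can move to 28, which is L ⇒ W
n=31: can move to 29, which is L ⇒ W
n=32: moves to 30(W), 26(W), 24(W); every one is W ⇒ L
n=33: moves to 31(W), 27(W), 25(W); every one is W ⇒ L
n=34: can move to 32, which is L ⇒ W
n=35: can move to 33, which is L ⇒ W
n=36: can move to 28, which is L ⇒ W
n=37: can move to 29, which is L ⇒ W
n=38: can move to 32, which is L ⇒ W
n=39: can move to 33, which is L ⇒ W
n=40: can move to 32, which is L ⇒ W
n=41: can move to 33, which is L ⇒ W
n=42: moves to 40(W), 36(W), 34(W); every one is W ⇒ L

42: L, 3: W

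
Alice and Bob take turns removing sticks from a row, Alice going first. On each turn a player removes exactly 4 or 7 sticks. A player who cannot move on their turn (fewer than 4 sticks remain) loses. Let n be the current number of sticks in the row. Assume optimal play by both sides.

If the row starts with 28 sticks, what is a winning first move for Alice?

Remove 4, leaving 24.

Compute win/loss labels from the base case upward. A position with no move is L. Any other position is W if it can reach an L in one move, else L.
n=0: no move → L
n=1: no move → L
n=2: no move → L
n=3: no move → L
n=4: W (go to 0, an L position)
n=5: W (go to 1, an L position)
n=6: W (go to 2, an L position)
n=7: W (go to 3, an L position)
n=8: W (go to 1, an L position)
n=9: W (go to 2, an L position)
n=10: W (go to 3, an L position)
n=11: L (options 7(W), 4(W) are all W)
n=12: L (options 8(W), 5(W) are all W)
n=13: L (options 9(W), 6(W) are all W)
n=14: L (options 10(W), 7(W) are all W)
n=15: W (go to 11, an L position)
n=16: W (go to 12, an L position)
n=17: W (go to 13, an L position)
n=18: W (go to 14, an L position)
n=19: W (go to 12, an L position)
n=20: W (go to 13, an L position)
n=21: W (go to 14, an L position)
n=22: L (options 18(W), 15(W) are all W)
n=23: L (options 19(W), 16(W) are all W)
n=24: L (options 20(W), 17(W) are all W)
n=25: L (options 21(W), 18(W) are all W)
n=26: W (go to 22, an L position)
n=27: W (go to 23, an L position)
n=28: W (go to 24, an L position)
From 28, the L positions reachable in one move are: 24.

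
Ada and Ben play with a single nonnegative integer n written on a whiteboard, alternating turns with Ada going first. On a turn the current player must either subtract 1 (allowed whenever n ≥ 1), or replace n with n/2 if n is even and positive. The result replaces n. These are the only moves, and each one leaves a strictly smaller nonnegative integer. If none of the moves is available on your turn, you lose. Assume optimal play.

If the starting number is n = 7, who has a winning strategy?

Label each position W (a win for the player to move) or L (a loss). A position with no legal move is L; any other position is W exactly when some move reaches an L, and L when every move reaches a W.
n=0: no move → L
n=1: W (go to 0, an L position)
n=2: L (sole option 1(W) is W)
n=3: W (go to 2, an L position)
n=4: W (go to 2, an L position)
n=5: L (sole option 4(W) is W)
n=6: W (go to 5, an L position)
n=7: L (sole option 6(W) is W)
The starting position 7 is L: whatever Ada does, the opponent receives a W position.

Ben wins.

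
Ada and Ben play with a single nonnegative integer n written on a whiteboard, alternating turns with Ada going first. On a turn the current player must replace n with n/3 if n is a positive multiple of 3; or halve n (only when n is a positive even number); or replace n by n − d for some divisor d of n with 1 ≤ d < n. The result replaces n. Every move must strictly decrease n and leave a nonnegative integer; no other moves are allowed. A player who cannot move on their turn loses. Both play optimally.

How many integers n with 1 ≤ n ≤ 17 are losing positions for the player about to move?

Use the standard recursion: the mover loses at a terminal position; elsewhere, the mover wins exactly when some move hands the opponent an L position.
n=0: no move → L
n=1: no move → L
n=2: W (go to 1, an L position)
n=3: W (go to 1, an L position)
n=4: L (options 2(W), 3(W) are all W)
n=5: W (go to 4, an L position)
n=6: W (go to 4, an L position)
n=7: L (sole option 6(W) is W)
n=8: W (go to 4, an L position)
n=9: L (options 3(W), 6(W), 8(W) are all W)
n=10: W (go to 9, an L position)
n=11: L (sole option 10(W) is W)
n=12: W (go to 4, an L position)
n=13: L (sole option 12(W) is W)
n=14: W (go to 7, an L position)
n=15: L (options 5(W), 10(W), 12(W), 14(W) are all W)
n=16: W (go to 15, an L position)
n=17: L (sole option 16(W) is W)
L entries with 1 ≤ n ≤ 17 (n=0 is outside the asked range and is not counted): n = 1, 4, 7, 9, 11, 13, 15, 17; that makes 8.

8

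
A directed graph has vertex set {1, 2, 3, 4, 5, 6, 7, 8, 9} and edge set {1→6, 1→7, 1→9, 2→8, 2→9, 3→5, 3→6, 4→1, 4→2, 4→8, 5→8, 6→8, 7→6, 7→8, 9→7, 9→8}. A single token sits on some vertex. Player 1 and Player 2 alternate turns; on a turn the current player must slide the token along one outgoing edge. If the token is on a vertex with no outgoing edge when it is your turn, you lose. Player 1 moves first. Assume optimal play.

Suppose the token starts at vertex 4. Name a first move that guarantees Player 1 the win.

Move to 1.

Classify positions by backward induction: terminal positions (no move available) are L. From any other position, the mover wins iff some move reaches an L.
Every edge goes from a vertex to one that appears earlier in the order 8, 6, 7, 9, 2, 1, 4, 5, 3, so processing vertices in that order labels each vertex after all of its successors.
8: no outgoing edge → L
6: W (go to 8, an L position)
7: W (go to 8, an L position)
9: W (go to 8, an L position)
2: W (go to 8, an L position)
1: L (options 9(W), 7(W), 6(W) are all W)
4: W (go to 1, an L position)
5: W (go to 8, an L position)
3: L (options 5(W), 6(W) are all W)
From 4, the L positions reachable in one move are: 1, 8. Any move reaching one of these is winning.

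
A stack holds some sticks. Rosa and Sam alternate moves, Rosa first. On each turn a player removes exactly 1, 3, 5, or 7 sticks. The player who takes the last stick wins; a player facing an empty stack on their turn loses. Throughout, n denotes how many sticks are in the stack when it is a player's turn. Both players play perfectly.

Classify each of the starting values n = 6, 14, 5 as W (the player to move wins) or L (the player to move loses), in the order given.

6: L, 14: L, 5: W

Work bottom-up. With no move the player to move loses. Otherwise the position is W if at least one move leads to an L position for the opponent, and L if every move leads to a W.
n=0: no move → L
n=1: reaches L-position 0 → W
n=2: only reaches 1(W), which is W → L
n=3: reaches L-position 2 → W
n=4: only reaches 3(W), 1(W), all W → L
n=5: reaches L-position 4 → W
n=6: only reaches 5(W), 3(W), 1(W), all W → L
n=7: reaches L-position 6 → W
n=8: only reaches 7(W), 5(W), 3(W), 1(W), all W → L
n=9: reaches L-position 8 → W
n=10: only reaches 9(W), 7(W), 5(W), 3(W), all W → L
n=11: reaches L-position 10 → W
n=12: only reaches 11(W), 9(W), 7(W), 5(W), all W → L
n=13: reaches L-position 12 → W
n=14: only reaches 13(W), 11(W), 9(W), 7(W), all W → L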